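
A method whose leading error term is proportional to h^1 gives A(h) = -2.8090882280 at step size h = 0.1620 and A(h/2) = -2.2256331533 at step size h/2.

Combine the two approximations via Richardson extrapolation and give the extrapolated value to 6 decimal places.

-1.642178

Order 1 gives 2^r = 2 and 2^r − 1 = 1.
2^1·A(h/2) = -4.4512663066; minus A(h) gives -1.6421780786.
Divide by 2^1 − 1 = 1.
Result: -1.6421780786
Correction |R − A(h/2)| = 5.835e-01; gap |A(h/2) − A(h)| = 5.835e-01.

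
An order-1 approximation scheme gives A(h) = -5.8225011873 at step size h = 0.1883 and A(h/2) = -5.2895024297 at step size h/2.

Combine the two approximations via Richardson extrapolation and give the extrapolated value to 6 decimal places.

The method has order 1: 2^1 = 2.
2^1*A(h/2) = -10.5790048594; minus A(h) gives -4.7565036721.
(2*(-5.2895024297) − (-5.8225011873))/(2 − 1) = -4.7565036721
Correction |R − A(h/2)| = 5.330e-01; gap |A(h/2) − A(h)| = 5.330e-01.

-4.756504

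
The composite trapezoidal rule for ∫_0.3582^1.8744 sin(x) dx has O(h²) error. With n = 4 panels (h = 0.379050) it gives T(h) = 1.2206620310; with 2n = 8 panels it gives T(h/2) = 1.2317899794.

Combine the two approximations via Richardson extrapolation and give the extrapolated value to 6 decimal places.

Method order is 2; weight 2^2 = 4.
Top: 4(1.2317899794) − (1.2206620310) = 3.7064978866
3.7064978866 ÷ 3 = 1.2354992955
Gap between inputs: 1.113e-02; correction applied: +0.0037093161.

1.235499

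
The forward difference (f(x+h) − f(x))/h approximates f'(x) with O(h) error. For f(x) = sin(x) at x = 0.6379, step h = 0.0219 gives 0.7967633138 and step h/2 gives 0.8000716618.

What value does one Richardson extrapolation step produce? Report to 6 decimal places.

0.803380

Order 1 gives 2^r = 2 and 2^r − 1 = 1.
Numerator 2 × A(h/2) − A(h) = 2 × 0.8000716618 − 0.7967633138 = 0.8033800098
(2 × 0.8000716618 − 0.7967633138)/(2 − 1) = 0.8033800098
Shift from A(h/2): +0.0033083480.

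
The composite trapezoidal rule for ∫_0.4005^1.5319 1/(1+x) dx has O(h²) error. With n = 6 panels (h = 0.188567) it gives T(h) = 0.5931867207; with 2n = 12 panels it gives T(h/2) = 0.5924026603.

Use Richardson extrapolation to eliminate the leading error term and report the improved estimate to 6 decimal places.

Order 2 gives 2^r = 4 and 2^r − 1 = 3.
Top: 4(0.5924026603) − (0.5931867207) = 1.7764239205
Extrapolated: 1.7764239205 / 3 = 0.5921413068

0.592141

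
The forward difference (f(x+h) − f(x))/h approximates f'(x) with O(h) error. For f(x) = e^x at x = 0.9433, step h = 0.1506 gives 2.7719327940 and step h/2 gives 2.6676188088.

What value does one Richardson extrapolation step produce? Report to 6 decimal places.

2.563305

Leading term ∝ h^1; use weight 2 = 2^1.
Difference of the inputs: 2.6676188088 − 2.7719327940 = -0.1043139852
Correction (A(h/2) − A(h))/(2 − 1) = (-0.1043139852)/1 = -0.1043139852
R = A(h/2) + (A(h/2) − A(h))/1 = 2.6676188088 − 0.1043139852 = 2.5633048236
Correction |R − A(h/2)| = 1.043e-01; gap |A(h/2) − A(h)| = 1.043e-01.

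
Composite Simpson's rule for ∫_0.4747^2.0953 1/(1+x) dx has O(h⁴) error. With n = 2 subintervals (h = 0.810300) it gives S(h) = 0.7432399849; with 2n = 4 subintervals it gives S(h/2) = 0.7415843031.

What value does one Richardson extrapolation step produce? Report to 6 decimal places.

Error is O(h^4); halving h shrinks it by 2^4 = 16.
Top: 16(0.7415843031) − (0.7432399849) = 11.1221088647
Denominator 16 − 1 = 15.
(16 × 0.7415843031 − 0.7432399849)/(16 − 1) = 0.7414739243

0.741474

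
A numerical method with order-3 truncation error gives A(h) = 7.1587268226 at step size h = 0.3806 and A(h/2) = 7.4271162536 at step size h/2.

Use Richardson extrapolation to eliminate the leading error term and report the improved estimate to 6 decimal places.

Order 3 gives 2^r = 8 and 2^r − 1 = 7.
A(h/2) − A(h) = 7.4271162536 − 7.1587268226 = 0.2683894310
Correction (A(h/2) − A(h))/(8 − 1) = 0.2683894310/7 = 0.0383413473
R = A(h/2) + (A(h/2) − A(h))/7 = 7.4271162536 + 0.0383413473 = 7.4654576009

7.465458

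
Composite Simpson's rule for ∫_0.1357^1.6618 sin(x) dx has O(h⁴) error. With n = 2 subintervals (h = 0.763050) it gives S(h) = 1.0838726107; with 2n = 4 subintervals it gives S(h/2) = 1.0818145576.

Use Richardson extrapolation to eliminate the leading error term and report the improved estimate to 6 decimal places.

Order 4 gives 2^r = 16 and 2^r − 1 = 15.
16 × 1.0818145576 = 17.3090329216; subtract 1.0838726107 → 16.2251603109
R = 16.2251603109/15 = 1.0816773541

1.081677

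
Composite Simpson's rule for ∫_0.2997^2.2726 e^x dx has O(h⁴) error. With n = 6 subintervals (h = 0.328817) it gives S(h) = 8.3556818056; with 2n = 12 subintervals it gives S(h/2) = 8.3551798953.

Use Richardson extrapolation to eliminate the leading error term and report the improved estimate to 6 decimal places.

8.355146

Error is O(h^4); halving h shrinks it by 2^4 = 16.
Weighted: 133.6828783248 − 8.3556818056 = 125.3271965192
(16*8.3551798953 − 8.3556818056)/(16 − 1) = 8.3551464346
Correction |R − A(h/2)| = 3.346e-05; gap |A(h/2) − A(h)| = 5.019e-04.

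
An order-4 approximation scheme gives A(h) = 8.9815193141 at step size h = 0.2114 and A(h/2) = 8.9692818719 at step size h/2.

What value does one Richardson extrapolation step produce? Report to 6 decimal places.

8.968466

Error is O(h^4); halving h shrinks it by 2^4 = 16.
Numerator 16·A(h/2) − A(h) = 16·8.9692818719 − 8.9815193141 = 134.5269906363
134.5269906363 ÷ 15 = 8.9684660424
Shift from A(h/2): −0.0008158295.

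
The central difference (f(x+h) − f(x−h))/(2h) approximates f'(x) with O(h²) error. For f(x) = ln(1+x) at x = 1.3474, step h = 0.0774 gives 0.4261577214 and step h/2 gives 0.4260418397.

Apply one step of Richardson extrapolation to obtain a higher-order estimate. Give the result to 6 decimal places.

0.426003

Method order is 2; weight 2^2 = 4.
Weighted: 1.7041673588 − 0.4261577214 = 1.2780096374
R = 1.2780096374/3 = 0.4260032125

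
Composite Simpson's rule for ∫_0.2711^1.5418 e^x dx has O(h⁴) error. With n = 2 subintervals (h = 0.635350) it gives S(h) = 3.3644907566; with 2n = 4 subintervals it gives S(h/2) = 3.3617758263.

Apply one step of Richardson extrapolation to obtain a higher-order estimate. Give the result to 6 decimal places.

Error is O(h^4); halving h shrinks it by 2^4 = 16.
A(h/2) − A(h) = 3.3617758263 − 3.3644907566 = -0.0027149303
Correction (A(h/2) − A(h))/(16 − 1) = (-0.0027149303)/15 = -0.0001809954
R = 3.3617758263 − 0.0001809954 = 3.3615948309

3.361595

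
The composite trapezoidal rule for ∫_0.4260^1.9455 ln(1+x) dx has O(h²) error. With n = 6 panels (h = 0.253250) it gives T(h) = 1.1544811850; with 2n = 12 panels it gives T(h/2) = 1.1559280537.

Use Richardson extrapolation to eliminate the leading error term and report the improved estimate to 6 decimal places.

r = 2: numerator weight 4, denominator 3.
4*1.1559280537 − 1.1544811850 = 3.4692310298
(4*1.1559280537 − 1.1544811850)/(4 − 1) = 1.1564103433

1.156410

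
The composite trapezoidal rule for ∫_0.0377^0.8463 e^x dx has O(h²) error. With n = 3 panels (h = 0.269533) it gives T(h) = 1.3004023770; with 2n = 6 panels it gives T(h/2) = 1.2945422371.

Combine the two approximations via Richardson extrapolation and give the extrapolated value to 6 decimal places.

Order 2 gives 2^r = 4 and 2^r − 1 = 3.
Difference of the inputs: 1.2945422371 − 1.3004023770 = -0.0058601399
Correction (A(h/2) − A(h))/(4 − 1) = (-0.0058601399)/3 = -0.0019533800
R = A(h/2) + (A(h/2) − A(h))/3 = 1.2945422371 − 0.0019533800 = 1.2925888571
Correction |R − A(h/2)| = 1.953e-03; gap |A(h/2) − A(h)| = 5.860e-03.

1.292589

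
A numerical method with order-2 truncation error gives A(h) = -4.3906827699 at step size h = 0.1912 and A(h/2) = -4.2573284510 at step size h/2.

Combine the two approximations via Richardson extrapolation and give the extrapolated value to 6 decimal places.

-4.212877

r = 2: numerator weight 4, denominator 3.
Top: 4(-4.2573284510) − (-4.3906827699) = -12.6386310341
Denominator 4 − 1 = 3.
R = (-12.6386310341)/3 = -4.2128770114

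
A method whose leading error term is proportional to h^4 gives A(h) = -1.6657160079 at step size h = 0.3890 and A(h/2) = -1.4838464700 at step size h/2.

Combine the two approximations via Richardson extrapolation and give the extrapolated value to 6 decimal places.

-1.471722

Leading term ∝ h^4; use weight 16 = 2^4.
A(h/2) − A(h) = -1.4838464700 − (-1.6657160079) = 0.1818695379
Divide by 2^4 − 1 = 15: 0.1818695379/15 = 0.0121246359
R = -1.4838464700 + 0.0121246359 = -1.4717218341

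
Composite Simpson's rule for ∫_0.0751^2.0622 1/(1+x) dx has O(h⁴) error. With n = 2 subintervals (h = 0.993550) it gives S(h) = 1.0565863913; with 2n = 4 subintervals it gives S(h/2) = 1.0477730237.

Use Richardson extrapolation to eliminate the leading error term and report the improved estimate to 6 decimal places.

1.047185

r = 4, so 2^r = 16.
A(h/2) − A(h) = 1.0477730237 − 1.0565863913 = -0.0088133676
Divide by 2^4 − 1 = 15: (-0.0088133676)/15 = -0.0005875578
R = 1.0477730237 − 0.0005875578 = 1.0471854659
Correction |R − A(h/2)| = 5.876e-04; gap |A(h/2) − A(h)| = 8.813e-03.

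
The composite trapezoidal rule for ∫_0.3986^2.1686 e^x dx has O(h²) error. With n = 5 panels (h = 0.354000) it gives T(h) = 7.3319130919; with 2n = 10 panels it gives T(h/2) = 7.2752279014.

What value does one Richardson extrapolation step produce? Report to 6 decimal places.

7.256333

Error is O(h^2); halving h shrinks it by 2^2 = 4.
4 × 7.2752279014 = 29.1009116056; 29.1009116056 − 7.3319130919 = 21.7689985137
(4 × 7.2752279014 − 7.3319130919)/(4 − 1) = 7.2563328379
Shift from A(h/2): −0.0188950635.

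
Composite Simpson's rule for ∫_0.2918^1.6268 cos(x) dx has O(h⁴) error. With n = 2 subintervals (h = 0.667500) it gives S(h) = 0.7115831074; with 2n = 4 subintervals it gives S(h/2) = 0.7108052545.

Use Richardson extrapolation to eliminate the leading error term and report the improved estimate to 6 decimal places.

r = 4: numerator weight 16, denominator 15.
Numerator 16×A(h/2) − A(h) = 16×0.7108052545 − 0.7115831074 = 10.6613009646
R = 10.6613009646/15 = 0.7107533976
Shift from A(h/2): −0.0000518569.

0.710753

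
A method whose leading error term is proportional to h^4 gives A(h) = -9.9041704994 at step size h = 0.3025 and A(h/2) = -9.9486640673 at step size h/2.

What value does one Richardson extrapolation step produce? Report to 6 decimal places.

The method has order 4: 2^4 = 16.
2^4·A(h/2) = -159.1786250768; minus A(h) gives -149.2744545774.
Divide by 2^4 − 1 = 15.
Result: -9.9516303052

-9.951630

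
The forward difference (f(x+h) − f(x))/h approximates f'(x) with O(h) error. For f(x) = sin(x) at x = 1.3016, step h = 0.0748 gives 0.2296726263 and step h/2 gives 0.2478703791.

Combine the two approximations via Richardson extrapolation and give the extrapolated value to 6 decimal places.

Order 1 gives 2^r = 2 and 2^r − 1 = 1.
2^1·A(h/2) = 0.4957407582; minus A(h) gives 0.2660681319.
R = 0.2660681319/1 = 0.2660681319

0.266068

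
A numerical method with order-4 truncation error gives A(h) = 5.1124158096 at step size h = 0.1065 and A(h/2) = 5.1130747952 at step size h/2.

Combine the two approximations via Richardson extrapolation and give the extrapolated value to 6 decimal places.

5.113119

r = 4, so 2^r = 16.
A(h/2) − A(h) = 5.1130747952 − 5.1124158096 = 0.0006589856
Correction (A(h/2) − A(h))/(16 − 1) = 0.0006589856/15 = 0.0000439324
R = 5.1130747952 + 0.0000439324 = 5.1131187276
Correction |R − A(h/2)| = 4.393e-05; gap |A(h/2) − A(h)| = 6.590e-04.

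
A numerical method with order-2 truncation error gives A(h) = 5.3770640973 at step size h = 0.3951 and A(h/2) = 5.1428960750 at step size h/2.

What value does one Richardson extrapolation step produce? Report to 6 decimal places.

With r = 2 the leading error scales as h^2, so the weight is 2^2 = 4.
A(h/2) − A(h) = 5.1428960750 − 5.3770640973 = -0.2341680223
Correction (A(h/2) − A(h))/(4 − 1) = (-0.2341680223)/3 = -0.0780560074
R = A(h/2) + (A(h/2) − A(h))/3 = 5.1428960750 − 0.0780560074 = 5.0648400676

5.064840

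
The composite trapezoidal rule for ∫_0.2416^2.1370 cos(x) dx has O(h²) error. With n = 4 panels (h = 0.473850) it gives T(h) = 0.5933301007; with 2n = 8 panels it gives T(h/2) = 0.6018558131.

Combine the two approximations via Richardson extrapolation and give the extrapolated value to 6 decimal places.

0.604698

With r = 2 the leading error scales as h^2, so the weight is 2^2 = 4.
4×0.6018558131 = 2.4074232524; subtract 0.5933301007 → 1.8140931517
Denominator 4 − 1 = 3.
1.8140931517 ÷ 3 = 0.6046977172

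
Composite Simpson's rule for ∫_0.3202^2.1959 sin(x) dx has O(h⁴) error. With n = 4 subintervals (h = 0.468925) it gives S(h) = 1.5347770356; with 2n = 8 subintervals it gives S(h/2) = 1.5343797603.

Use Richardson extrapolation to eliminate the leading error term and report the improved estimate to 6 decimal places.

1.534353

Method order is 4; weight 2^4 = 16.
Difference of the inputs: 1.5343797603 − 1.5347770356 = -0.0003972753
Divide by 2^4 − 1 = 15: (-0.0003972753)/15 = -0.0000264850
R = A(h/2) + (A(h/2) − A(h))/15 = 1.5343797603 − 0.0000264850 = 1.5343532753
Shift from A(h/2): −0.0000264850.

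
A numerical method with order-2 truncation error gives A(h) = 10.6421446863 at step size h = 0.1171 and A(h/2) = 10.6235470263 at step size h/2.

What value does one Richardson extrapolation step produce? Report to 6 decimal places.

10.617348

Method order is 2; weight 2^2 = 4.
4×10.6235470263 − 10.6421446863 = 31.8520434189
(4×10.6235470263 − 10.6421446863)/(4 − 1) = 10.6173478063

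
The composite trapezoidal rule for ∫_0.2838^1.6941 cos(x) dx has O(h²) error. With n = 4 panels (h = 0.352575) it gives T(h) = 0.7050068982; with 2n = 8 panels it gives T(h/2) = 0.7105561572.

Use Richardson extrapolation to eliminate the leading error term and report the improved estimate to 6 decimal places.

r = 2: numerator weight 4, denominator 3.
Top: 4(0.7105561572) − (0.7050068982) = 2.1372177306
Denominator 4 − 1 = 3.
R = 2.1372177306/3 = 0.7124059102

0.712406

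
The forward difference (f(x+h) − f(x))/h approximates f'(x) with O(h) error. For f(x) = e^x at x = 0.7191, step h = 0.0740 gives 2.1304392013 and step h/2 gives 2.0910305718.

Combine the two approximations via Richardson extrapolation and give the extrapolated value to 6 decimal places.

Leading term ∝ h^1; use weight 2 = 2^1.
Numerator 2×A(h/2) − A(h) = 2×2.0910305718 − 2.1304392013 = 2.0516219423
Denominator 2 − 1 = 1.
2.0516219423 ÷ 1 = 2.0516219423

2.051622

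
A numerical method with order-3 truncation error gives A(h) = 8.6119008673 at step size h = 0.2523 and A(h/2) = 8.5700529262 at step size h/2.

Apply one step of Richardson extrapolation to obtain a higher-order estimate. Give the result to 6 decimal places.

8.564075

Error is O(h^3); halving h shrinks it by 2^3 = 8.
2^3×A(h/2) = 68.5604234096; minus A(h) gives 59.9485225423.
Denominator 8 − 1 = 7.
R = 59.9485225423/7 = 8.5640746489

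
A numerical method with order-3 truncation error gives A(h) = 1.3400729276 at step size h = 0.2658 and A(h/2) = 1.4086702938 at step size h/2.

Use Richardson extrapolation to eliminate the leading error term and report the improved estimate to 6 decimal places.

The method has order 3: 2^3 = 8.
2^3×A(h/2) = 11.2693623504; minus A(h) gives 9.9292894228.
9.9292894228 ÷ 7 = 1.4184699175

1.418470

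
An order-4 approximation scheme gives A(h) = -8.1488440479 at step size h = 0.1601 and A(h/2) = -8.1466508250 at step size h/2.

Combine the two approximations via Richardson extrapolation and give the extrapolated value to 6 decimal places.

The method has order 4: 2^4 = 16.
16×(-8.1466508250) = -130.3464132000; (-130.3464132000) − (-8.1488440479) = -122.1975691521
Divide by 2^4 − 1 = 15.
So the Richardson estimate is -8.1465046101.

-8.146505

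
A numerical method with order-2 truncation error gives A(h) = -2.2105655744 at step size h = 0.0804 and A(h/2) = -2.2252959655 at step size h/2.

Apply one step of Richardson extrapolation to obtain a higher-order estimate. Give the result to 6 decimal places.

-2.230206

Method order is 2; weight 2^2 = 4.
4*(-2.2252959655) = -8.9011838620; subtract (-2.2105655744) → -6.6906182876
Extrapolated: (-6.6906182876) / 3 = -2.2302060959
Correction |R − A(h/2)| = 4.910e-03; gap |A(h/2) − A(h)| = 1.473e-02.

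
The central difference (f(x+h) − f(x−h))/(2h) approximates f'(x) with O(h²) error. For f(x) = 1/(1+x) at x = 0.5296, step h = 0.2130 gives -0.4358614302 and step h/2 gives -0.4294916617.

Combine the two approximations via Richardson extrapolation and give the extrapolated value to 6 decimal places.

The method has order 2: 2^2 = 4.
Difference of the inputs: -0.4294916617 − (-0.4358614302) = 0.0063697685
Correction (A(h/2) − A(h))/(4 − 1) = 0.0063697685/3 = 0.0021232562
R = -0.4294916617 + 0.0021232562 = -0.4273684055
Gap between inputs: 6.370e-03; correction applied: +0.0021232562.

-0.427368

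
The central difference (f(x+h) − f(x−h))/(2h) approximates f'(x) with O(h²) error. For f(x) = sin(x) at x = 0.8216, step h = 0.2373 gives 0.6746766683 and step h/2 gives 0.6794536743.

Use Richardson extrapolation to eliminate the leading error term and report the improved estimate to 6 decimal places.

Method order is 2; weight 2^2 = 4.
4 × 0.6794536743 = 2.7178146972; subtract 0.6746766683 → 2.0431380289
Divide by 2^2 − 1 = 3.
2.0431380289 ÷ 3 = 0.6810460096
Shift from A(h/2): +0.0015923353.

0.681046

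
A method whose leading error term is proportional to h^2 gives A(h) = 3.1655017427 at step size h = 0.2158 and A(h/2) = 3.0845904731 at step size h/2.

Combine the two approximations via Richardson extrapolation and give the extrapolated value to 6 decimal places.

3.057620

Error is O(h^2); halving h shrinks it by 2^2 = 4.
Top: 4(3.0845904731) − (3.1655017427) = 9.1728601497
9.1728601497 ÷ 3 = 3.0576200499
Gap between inputs: 8.091e-02; correction applied: −0.0269704232.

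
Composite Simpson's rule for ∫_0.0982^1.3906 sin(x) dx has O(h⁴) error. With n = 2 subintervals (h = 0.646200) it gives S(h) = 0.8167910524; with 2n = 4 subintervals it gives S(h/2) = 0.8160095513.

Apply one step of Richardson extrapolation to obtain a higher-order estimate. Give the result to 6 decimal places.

0.815957

With r = 4 the leading error scales as h^4, so the weight is 2^4 = 16.
16 × 0.8160095513 − 0.8167910524 = 12.2393617684
Divide by 2^4 − 1 = 15.
12.2393617684 ÷ 15 = 0.8159574512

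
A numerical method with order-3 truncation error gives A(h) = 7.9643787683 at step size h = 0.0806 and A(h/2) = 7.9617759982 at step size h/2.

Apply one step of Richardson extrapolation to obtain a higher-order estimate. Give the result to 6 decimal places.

7.961404

Order 3 gives 2^r = 8 and 2^r − 1 = 7.
A(h/2) − A(h) = 7.9617759982 − 7.9643787683 = -0.0026027701
Divide by 2^3 − 1 = 7: (-0.0026027701)/7 = -0.0003718243
R = 7.9617759982 − 0.0003718243 = 7.9614041739
Correction |R − A(h/2)| = 3.718e-04; gap |A(h/2) − A(h)| = 2.603e-03.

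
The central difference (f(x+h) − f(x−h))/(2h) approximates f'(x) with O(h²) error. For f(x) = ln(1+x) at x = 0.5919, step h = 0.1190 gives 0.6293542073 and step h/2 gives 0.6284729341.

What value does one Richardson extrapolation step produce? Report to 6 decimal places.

With r = 2 the leading error scales as h^2, so the weight is 2^2 = 4.
Top: 4(0.6284729341) − (0.6293542073) = 1.8845375291
1.8845375291 ÷ 3 = 0.6281791764
Correction |R − A(h/2)| = 2.938e-04; gap |A(h/2) − A(h)| = 8.813e-04.

0.628179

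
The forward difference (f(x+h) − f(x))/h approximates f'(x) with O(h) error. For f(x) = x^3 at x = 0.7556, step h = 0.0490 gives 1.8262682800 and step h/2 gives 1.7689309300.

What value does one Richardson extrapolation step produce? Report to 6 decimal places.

1.711594

Error is O(h^1); halving h shrinks it by 2^1 = 2.
2*1.7689309300 = 3.5378618600; 3.5378618600 − 1.8262682800 = 1.7115935800
Extrapolated: 1.7115935800 / 1 = 1.7115935800
Correction |R − A(h/2)| = 5.734e-02; gap |A(h/2) − A(h)| = 5.734e-02.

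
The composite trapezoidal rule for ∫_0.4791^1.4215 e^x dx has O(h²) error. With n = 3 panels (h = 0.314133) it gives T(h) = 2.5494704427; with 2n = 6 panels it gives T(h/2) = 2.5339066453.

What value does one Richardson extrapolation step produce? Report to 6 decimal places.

2.528719

Leading term ∝ h^2; use weight 4 = 2^2.
Weighted: 10.1356265812 − 2.5494704427 = 7.5861561385
Denominator 4 − 1 = 3.
7.5861561385 ÷ 3 = 2.5287187128
Correction |R − A(h/2)| = 5.188e-03; gap |A(h/2) − A(h)| = 1.556e-02.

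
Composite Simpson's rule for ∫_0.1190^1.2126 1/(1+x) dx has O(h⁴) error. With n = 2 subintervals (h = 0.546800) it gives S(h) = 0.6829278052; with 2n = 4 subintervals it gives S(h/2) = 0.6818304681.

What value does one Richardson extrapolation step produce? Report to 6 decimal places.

0.681757

Leading term ∝ h^4; use weight 16 = 2^4.
2^4*A(h/2) = 10.9092874896; minus A(h) gives 10.2263596844.
Denominator 16 − 1 = 15.
10.2263596844 ÷ 15 = 0.6817573123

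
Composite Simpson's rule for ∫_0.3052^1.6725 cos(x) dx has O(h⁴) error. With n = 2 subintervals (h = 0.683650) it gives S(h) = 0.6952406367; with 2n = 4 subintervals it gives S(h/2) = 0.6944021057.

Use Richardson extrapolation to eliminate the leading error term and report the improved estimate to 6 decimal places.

0.694346

Method order is 4; weight 2^4 = 16.
Top: 16(0.6944021057) − (0.6952406367) = 10.4151930545
Extrapolated: 10.4151930545 / 15 = 0.6943462036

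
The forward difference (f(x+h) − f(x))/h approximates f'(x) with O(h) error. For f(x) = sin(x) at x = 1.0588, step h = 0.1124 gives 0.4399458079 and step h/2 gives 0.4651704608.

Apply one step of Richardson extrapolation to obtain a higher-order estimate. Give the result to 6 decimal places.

0.490395

Order 1 gives 2^r = 2 and 2^r − 1 = 1.
Top: 2(0.4651704608) − (0.4399458079) = 0.4903951137
R = 0.4903951137/1 = 0.4903951137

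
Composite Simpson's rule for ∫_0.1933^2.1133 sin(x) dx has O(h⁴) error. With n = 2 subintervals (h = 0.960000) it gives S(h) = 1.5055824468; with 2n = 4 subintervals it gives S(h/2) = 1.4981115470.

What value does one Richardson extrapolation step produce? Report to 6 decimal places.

Leading term ∝ h^4; use weight 16 = 2^4.
A(h/2) − A(h) = 1.4981115470 − 1.5055824468 = -0.0074708998
Correction (A(h/2) − A(h))/(16 − 1) = (-0.0074708998)/15 = -0.0004980600
R = A(h/2) + (A(h/2) − A(h))/15 = 1.4981115470 − 0.0004980600 = 1.4976134870

1.497613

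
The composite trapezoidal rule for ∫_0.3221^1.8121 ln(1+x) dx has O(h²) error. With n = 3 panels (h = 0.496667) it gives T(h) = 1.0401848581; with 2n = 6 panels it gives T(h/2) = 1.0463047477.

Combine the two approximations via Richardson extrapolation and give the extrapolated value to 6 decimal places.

1.048345

Error is O(h^2); halving h shrinks it by 2^2 = 4.
4×1.0463047477 − 1.0401848581 = 3.1450341327
Denominator 4 − 1 = 3.
R = 3.1450341327/3 = 1.0483447109
Correction |R − A(h/2)| = 2.040e-03; gap |A(h/2) − A(h)| = 6.120e-03.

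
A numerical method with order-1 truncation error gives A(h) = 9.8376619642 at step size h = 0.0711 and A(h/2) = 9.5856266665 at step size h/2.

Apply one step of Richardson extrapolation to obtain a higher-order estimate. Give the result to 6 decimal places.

r = 1, so 2^r = 2.
Numerator 2 × A(h/2) − A(h) = 2 × 9.5856266665 − 9.8376619642 = 9.3335913688
R = 9.3335913688/1 = 9.3335913688
Gap between inputs: 2.520e-01; correction applied: −0.2520352977.

9.333591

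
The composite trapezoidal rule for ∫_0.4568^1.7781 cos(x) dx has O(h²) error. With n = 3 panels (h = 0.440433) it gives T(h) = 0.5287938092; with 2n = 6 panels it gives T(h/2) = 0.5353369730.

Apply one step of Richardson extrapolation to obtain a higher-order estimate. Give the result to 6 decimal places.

Order 2 gives 2^r = 4 and 2^r − 1 = 3.
Difference of the inputs: 0.5353369730 − 0.5287938092 = 0.0065431638
Correction (A(h/2) − A(h))/(4 − 1) = 0.0065431638/3 = 0.0021810546
R = A(h/2) + (A(h/2) − A(h))/3 = 0.5353369730 + 0.0021810546 = 0.5375180276

0.537518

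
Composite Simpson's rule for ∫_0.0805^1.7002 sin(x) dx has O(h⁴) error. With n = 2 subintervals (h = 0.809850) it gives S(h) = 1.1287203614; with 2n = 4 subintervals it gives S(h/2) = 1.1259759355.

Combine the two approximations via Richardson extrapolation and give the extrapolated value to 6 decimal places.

1.125793

Leading term ∝ h^4; use weight 16 = 2^4.
Weighted: 18.0156149680 − 1.1287203614 = 16.8868946066
Denominator 16 − 1 = 15.
R = 16.8868946066/15 = 1.1257929738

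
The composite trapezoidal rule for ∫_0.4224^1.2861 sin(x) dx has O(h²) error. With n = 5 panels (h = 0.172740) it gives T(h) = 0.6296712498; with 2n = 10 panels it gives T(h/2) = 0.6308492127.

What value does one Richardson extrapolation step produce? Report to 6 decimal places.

0.631242

Method order is 2; weight 2^2 = 4.
Top: 4(0.6308492127) − (0.6296712498) = 1.8937256010
Denominator 4 − 1 = 3.
Extrapolated: 1.8937256010 / 3 = 0.6312418670
Gap between inputs: 1.178e-03; correction applied: +0.0003926543.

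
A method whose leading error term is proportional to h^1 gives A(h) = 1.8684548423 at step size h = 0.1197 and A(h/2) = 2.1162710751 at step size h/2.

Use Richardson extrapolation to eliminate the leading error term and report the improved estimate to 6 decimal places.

With r = 1 the leading error scales as h^1, so the weight is 2^1 = 2.
2×2.1162710751 − 1.8684548423 = 2.3640873079
Denominator 2 − 1 = 1.
Result: 2.3640873079
Correction |R − A(h/2)| = 2.478e-01; gap |A(h/2) − A(h)| = 2.478e-01.

2.364087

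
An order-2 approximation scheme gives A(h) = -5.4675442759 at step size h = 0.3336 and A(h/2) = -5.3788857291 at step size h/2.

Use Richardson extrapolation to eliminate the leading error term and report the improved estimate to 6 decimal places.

-5.349333

r = 2, so 2^r = 4.
A(h/2) − A(h) = -5.3788857291 − (-5.4675442759) = 0.0886585468
Divide by 2^2 − 1 = 3: 0.0886585468/3 = 0.0295528489
R = -5.3788857291 + 0.0295528489 = -5.3493328802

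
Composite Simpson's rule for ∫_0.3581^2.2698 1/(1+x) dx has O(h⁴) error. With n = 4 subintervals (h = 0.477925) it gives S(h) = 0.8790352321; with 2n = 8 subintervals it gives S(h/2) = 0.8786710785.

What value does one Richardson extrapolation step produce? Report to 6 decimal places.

The method has order 4: 2^4 = 16.
Top: 16(0.8786710785) − (0.8790352321) = 13.1797020239
13.1797020239 ÷ 15 = 0.8786468016

0.878647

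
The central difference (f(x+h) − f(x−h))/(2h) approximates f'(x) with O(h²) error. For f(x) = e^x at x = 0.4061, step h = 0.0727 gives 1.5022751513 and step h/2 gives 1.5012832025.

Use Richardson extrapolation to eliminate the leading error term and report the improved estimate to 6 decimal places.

1.500953

Leading term ∝ h^2; use weight 4 = 2^2.
Weighted: 6.0051328100 − 1.5022751513 = 4.5028576587
4.5028576587 ÷ 3 = 1.5009525529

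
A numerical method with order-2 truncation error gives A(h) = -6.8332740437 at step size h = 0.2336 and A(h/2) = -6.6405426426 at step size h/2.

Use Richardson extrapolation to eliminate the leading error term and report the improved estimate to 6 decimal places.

-6.576299

With r = 2 the leading error scales as h^2, so the weight is 2^2 = 4.
Top: 4(-6.6405426426) − (-6.8332740437) = -19.7288965267
Divide by 2^2 − 1 = 3.
(4*(-6.6405426426) − (-6.8332740437))/(4 − 1) = -6.5762988422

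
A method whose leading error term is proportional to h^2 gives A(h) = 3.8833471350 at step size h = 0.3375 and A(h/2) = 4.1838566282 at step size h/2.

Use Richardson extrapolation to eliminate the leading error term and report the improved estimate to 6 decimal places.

4.284026

Error is O(h^2); halving h shrinks it by 2^2 = 4.
A(h/2) − A(h) = 4.1838566282 − 3.8833471350 = 0.3005094932
Divide by 2^2 − 1 = 3: 0.3005094932/3 = 0.1001698311
R = 4.1838566282 + 0.1001698311 = 4.2840264593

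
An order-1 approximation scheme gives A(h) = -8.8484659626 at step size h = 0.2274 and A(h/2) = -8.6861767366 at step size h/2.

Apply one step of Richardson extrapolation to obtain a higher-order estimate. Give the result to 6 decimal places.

Order 1 gives 2^r = 2 and 2^r − 1 = 1.
Top: 2(-8.6861767366) − (-8.8484659626) = -8.5238875106
Denominator 2 − 1 = 1.
(2 × (-8.6861767366) − (-8.8484659626))/(2 − 1) = -8.5238875106

-8.523888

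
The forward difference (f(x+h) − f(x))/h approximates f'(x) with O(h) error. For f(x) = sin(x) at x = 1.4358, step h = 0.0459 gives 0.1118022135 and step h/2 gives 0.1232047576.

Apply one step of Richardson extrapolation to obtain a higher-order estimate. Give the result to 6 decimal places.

The method has order 1: 2^1 = 2.
A(h/2) − A(h) = 0.1232047576 − 0.1118022135 = 0.0114025441
Divide by 2^1 − 1 = 1: 0.0114025441/1 = 0.0114025441
R = A(h/2) + (A(h/2) − A(h))/1 = 0.1232047576 + 0.0114025441 = 0.1346073017

0.134607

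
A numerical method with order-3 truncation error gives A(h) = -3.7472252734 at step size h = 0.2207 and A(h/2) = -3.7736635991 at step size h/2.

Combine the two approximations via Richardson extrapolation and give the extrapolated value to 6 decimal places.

-3.777441

Order 3 gives 2^r = 8 and 2^r − 1 = 7.
A(h/2) − A(h) = -3.7736635991 − (-3.7472252734) = -0.0264383257
Correction (A(h/2) − A(h))/(8 − 1) = (-0.0264383257)/7 = -0.0037769037
R = -3.7736635991 − 0.0037769037 = -3.7774405028
Gap between inputs: 2.644e-02; correction applied: −0.0037769037.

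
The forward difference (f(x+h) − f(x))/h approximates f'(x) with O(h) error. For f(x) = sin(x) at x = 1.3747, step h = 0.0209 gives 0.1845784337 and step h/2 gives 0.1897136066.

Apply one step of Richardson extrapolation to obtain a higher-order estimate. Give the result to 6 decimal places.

0.194849

Leading term ∝ h^1; use weight 2 = 2^1.
Top: 2(0.1897136066) − (0.1845784337) = 0.1948487795
Divide by 2^1 − 1 = 1.
Extrapolated: 0.1948487795 / 1 = 0.1948487795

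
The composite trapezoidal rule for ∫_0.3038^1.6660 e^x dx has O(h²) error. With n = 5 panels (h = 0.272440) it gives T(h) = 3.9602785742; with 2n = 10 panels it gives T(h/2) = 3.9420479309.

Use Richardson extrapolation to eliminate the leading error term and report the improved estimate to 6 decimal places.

3.935971

The method has order 2: 2^2 = 4.
2^2*A(h/2) = 15.7681917236; minus A(h) gives 11.8079131494.
Divide by 2^2 − 1 = 3.
R = 11.8079131494/3 = 3.9359710498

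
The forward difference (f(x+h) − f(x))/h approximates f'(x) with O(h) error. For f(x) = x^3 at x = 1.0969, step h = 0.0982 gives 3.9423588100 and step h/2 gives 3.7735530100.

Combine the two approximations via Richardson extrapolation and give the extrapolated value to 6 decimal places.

3.604747

With r = 1 the leading error scales as h^1, so the weight is 2^1 = 2.
Numerator 2×A(h/2) − A(h) = 2×3.7735530100 − 3.9423588100 = 3.6047472100
3.6047472100 ÷ 1 = 3.6047472100
Gap between inputs: 1.688e-01; correction applied: −0.1688058000.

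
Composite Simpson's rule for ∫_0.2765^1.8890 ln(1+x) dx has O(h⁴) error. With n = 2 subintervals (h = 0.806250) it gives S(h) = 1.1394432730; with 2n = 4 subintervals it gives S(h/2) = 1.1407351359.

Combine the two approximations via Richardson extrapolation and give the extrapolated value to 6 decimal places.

r = 4: numerator weight 16, denominator 15.
Weighted: 18.2517621744 − 1.1394432730 = 17.1123189014
Divide by 2^4 − 1 = 15.
R = 17.1123189014/15 = 1.1408212601
Correction |R − A(h/2)| = 8.612e-05; gap |A(h/2) − A(h)| = 1.292e-03.

1.140821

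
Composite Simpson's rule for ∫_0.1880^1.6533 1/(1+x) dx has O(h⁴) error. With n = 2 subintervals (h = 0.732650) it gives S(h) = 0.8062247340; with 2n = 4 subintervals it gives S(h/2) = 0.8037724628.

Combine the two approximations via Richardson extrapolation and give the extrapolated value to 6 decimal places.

r = 4, so 2^r = 16.
16*0.8037724628 − 0.8062247340 = 12.0541346708
Denominator 16 − 1 = 15.
(16*0.8037724628 − 0.8062247340)/(16 − 1) = 0.8036089781

0.803609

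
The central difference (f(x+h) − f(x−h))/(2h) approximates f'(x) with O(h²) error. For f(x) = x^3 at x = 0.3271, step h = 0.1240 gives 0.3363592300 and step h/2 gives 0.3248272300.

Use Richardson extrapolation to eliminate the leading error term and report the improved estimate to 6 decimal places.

The method has order 2: 2^2 = 4.
Numerator 4·A(h/2) − A(h) = 4·0.3248272300 − 0.3363592300 = 0.9629496900
Denominator 4 − 1 = 3.
(4·0.3248272300 − 0.3363592300)/(4 − 1) = 0.3209832300
Correction |R − A(h/2)| = 3.844e-03; gap |A(h/2) − A(h)| = 1.153e-02.

0.320983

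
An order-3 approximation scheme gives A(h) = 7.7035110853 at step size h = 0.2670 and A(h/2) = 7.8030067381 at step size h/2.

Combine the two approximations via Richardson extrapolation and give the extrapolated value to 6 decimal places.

7.817220

r = 3, so 2^r = 8.
Weighted: 62.4240539048 − 7.7035110853 = 54.7205428195
54.7205428195 ÷ 7 = 7.8172204028
Correction |R − A(h/2)| = 1.421e-02; gap |A(h/2) − A(h)| = 9.950e-02.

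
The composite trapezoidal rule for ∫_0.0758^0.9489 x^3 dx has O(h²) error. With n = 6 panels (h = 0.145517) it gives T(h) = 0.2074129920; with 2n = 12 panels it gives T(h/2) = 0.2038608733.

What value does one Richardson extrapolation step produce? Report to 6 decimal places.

With r = 2 the leading error scales as h^2, so the weight is 2^2 = 4.
4*0.2038608733 − 0.2074129920 = 0.6080305012
(4*0.2038608733 − 0.2074129920)/(4 − 1) = 0.2026768337
Shift from A(h/2): −0.0011840396.

0.202677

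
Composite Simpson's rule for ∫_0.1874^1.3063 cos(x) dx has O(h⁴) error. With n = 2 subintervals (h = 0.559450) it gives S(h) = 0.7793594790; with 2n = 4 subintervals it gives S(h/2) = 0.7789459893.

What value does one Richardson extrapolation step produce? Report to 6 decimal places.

Error is O(h^4); halving h shrinks it by 2^4 = 16.
16×0.7789459893 = 12.4631358288; subtract 0.7793594790 → 11.6837763498
11.6837763498 ÷ 15 = 0.7789184233

0.778918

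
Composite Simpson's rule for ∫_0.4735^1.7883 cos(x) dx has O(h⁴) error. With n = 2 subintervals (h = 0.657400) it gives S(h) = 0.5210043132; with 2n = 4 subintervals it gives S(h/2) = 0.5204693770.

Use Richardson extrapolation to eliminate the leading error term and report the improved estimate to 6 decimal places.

0.520434

Method order is 4; weight 2^4 = 16.
Numerator 16*A(h/2) − A(h) = 16*0.5204693770 − 0.5210043132 = 7.8065057188
Divide by 2^4 − 1 = 15.
7.8065057188 ÷ 15 = 0.5204337146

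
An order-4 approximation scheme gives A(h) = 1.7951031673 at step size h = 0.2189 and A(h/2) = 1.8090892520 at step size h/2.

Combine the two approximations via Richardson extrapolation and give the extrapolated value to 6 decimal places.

1.810022

Leading term ∝ h^4; use weight 16 = 2^4.
Top: 16(1.8090892520) − (1.7951031673) = 27.1503248647
Denominator 16 − 1 = 15.
Result: 1.8100216576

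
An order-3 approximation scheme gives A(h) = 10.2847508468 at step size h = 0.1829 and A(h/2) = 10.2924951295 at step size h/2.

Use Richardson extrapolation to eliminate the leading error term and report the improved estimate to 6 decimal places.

10.293601

r = 3: numerator weight 8, denominator 7.
Difference of the inputs: 10.2924951295 − 10.2847508468 = 0.0077442827
Correction (A(h/2) − A(h))/(8 − 1) = 0.0077442827/7 = 0.0011063261
R = 10.2924951295 + 0.0011063261 = 10.2936014556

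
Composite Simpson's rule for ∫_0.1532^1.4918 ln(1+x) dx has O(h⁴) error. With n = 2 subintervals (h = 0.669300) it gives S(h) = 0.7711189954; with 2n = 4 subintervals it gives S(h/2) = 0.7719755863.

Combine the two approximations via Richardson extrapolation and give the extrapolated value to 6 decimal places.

0.772033

Method order is 4; weight 2^4 = 16.
Weighted: 12.3516093808 − 0.7711189954 = 11.5804903854
Extrapolated: 11.5804903854 / 15 = 0.7720326924
Shift from A(h/2): +0.0000571061.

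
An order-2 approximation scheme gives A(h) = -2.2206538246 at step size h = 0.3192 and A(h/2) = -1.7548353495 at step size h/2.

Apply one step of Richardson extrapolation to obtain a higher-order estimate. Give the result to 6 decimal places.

With r = 2 the leading error scales as h^2, so the weight is 2^2 = 4.
Weighted: (-7.0193413980) − (-2.2206538246) = -4.7986875734
Extrapolated: (-4.7986875734) / 3 = -1.5995625245
Shift from A(h/2): +0.1552728250.

-1.599563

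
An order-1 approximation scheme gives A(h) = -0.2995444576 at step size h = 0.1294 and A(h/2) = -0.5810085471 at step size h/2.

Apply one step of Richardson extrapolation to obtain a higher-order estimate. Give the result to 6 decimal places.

-0.862473

r = 1: numerator weight 2, denominator 1.
2 × (-0.5810085471) = -1.1620170942; subtract (-0.2995444576) → -0.8624726366
Divide by 2^1 − 1 = 1.
R = (-0.8624726366)/1 = -0.8624726366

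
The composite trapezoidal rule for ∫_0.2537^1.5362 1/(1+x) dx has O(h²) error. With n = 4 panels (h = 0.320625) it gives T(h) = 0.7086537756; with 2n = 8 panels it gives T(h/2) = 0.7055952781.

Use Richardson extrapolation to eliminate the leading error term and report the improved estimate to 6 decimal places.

0.704576

Error is O(h^2); halving h shrinks it by 2^2 = 4.
4 × 0.7055952781 = 2.8223811124; subtract 0.7086537756 → 2.1137273368
Extrapolated: 2.1137273368 / 3 = 0.7045757789
Gap between inputs: 3.058e-03; correction applied: −0.0010194992.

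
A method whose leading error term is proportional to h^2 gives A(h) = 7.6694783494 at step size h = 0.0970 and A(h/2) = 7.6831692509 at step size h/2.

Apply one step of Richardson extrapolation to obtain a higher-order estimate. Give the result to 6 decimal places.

r = 2, so 2^r = 4.
2^2*A(h/2) = 30.7326770036; minus A(h) gives 23.0631986542.
Divide by 2^2 − 1 = 3.
Result: 7.6877328847
Shift from A(h/2): +0.0045636338.

7.687733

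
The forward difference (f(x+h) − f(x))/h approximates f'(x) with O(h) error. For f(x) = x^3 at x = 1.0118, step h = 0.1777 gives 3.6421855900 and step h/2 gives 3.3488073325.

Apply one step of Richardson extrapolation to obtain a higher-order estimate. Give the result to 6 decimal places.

Method order is 1; weight 2^1 = 2.
2×3.3488073325 = 6.6976146650; 6.6976146650 − 3.6421855900 = 3.0554290750
3.0554290750 ÷ 1 = 3.0554290750

3.055429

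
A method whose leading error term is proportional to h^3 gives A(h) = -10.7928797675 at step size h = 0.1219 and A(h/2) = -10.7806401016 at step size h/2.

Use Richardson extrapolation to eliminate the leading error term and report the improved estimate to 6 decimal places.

r = 3, so 2^r = 8.
Weighted: (-86.2451208128) − (-10.7928797675) = -75.4522410453
(-75.4522410453) ÷ 7 = -10.7788915779
Gap between inputs: 1.224e-02; correction applied: +0.0017485237.

-10.778892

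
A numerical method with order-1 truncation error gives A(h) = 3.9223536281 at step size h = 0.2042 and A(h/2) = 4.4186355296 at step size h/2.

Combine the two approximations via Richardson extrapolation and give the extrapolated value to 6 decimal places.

4.914917

Order 1 gives 2^r = 2 and 2^r − 1 = 1.
Weighted: 8.8372710592 − 3.9223536281 = 4.9149174311
Denominator 2 − 1 = 1.
Result: 4.9149174311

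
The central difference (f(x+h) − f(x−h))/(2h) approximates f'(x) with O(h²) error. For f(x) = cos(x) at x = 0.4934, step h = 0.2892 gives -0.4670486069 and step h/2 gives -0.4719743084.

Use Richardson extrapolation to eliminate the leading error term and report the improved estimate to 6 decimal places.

-0.473616

r = 2, so 2^r = 4.
Difference of the inputs: -0.4719743084 − (-0.4670486069) = -0.0049257015
Divide by 2^2 − 1 = 3: (-0.0049257015)/3 = -0.0016419005
R = -0.4719743084 − 0.0016419005 = -0.4736162089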